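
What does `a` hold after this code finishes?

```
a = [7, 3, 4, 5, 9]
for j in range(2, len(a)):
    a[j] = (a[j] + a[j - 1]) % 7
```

j=2: a[2] = (4+3)%7 = 0 → [7, 3, 0, 5, 9]
j=3: a[3] = (5+0)%7 = 5 → [7, 3, 0, 5, 9]
j=4: a[4] = (9+5)%7 = 0 → [7, 3, 0, 5, 0]

[7, 3, 0, 5, 0]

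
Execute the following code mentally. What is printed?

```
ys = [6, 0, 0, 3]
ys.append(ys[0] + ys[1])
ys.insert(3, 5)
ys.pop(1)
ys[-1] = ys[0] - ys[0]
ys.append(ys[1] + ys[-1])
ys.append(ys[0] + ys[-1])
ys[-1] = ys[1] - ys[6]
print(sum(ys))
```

append ys[0]+ys[1] = 6+0 = 6 → [6, 0, 0, 3, 6]
insert 5 at 3 → [6, 0, 0, 5, 3, 6]
pop(1) removes 0 → [6, 0, 5, 3, 6]
ys[-1] = ys[0]-ys[0] = 6-6 = 0 → [6, 0, 5, 3, 0]
append ys[1]+ys[-1] = 0+0 = 0 → [6, 0, 5, 3, 0, 0]
append ys[0]+ys[-1] = 6+0 = 6 → [6, 0, 5, 3, 0, 0, 6]
ys[-1] = ys[1]-ys[6] = 0-6 = -6 → [6, 0, 5, 3, 0, 0, -6]
sum = 8

8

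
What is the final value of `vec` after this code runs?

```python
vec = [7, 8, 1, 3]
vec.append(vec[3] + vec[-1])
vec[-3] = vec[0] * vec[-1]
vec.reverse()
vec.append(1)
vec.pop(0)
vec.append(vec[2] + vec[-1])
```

append vec[3]+vec[-1] = 3+3 = 6 → [7, 8, 1, 3, 6]
vec[-3] = vec[0]*vec[-1] = 7*6 = 42 → [7, 8, 42, 3, 6]
reverse → [6, 3, 42, 8, 7]
append 1 → [6, 3, 42, 8, 7, 1]
pop(0) removes 6 → [3, 42, 8, 7, 1]
append vec[2]+vec[-1] = 8+1 = 9 → [3, 42, 8, 7, 1, 9]

[3, 42, 8, 7, 1, 9]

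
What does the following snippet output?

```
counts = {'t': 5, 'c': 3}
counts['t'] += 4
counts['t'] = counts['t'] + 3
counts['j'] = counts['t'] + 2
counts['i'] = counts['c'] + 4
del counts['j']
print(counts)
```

{'t': 12, 'c': 3, 'i': 7}

counts['t'] = 5+4 = 9 → {'t': 9, 'c': 3}
counts['t'] = counts['t']+3 = 12 → {'t': 12, 'c': 3}
counts['j'] = counts['t']+2 = 14 → {'t': 12, 'c': 3, 'j': 14}
counts['i'] = counts['c']+4 = 7 → {'t': 12, 'c': 3, 'j': 14, 'i': 7}
del 'j' → {'t': 12, 'c': 3, 'i': 7}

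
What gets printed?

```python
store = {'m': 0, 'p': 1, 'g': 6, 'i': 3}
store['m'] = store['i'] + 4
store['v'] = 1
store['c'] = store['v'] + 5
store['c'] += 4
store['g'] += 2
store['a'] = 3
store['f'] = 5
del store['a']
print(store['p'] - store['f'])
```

-4

store['m'] = store['i']+4 = 7 → {'m': 7, 'p': 1, 'g': 6, 'i': 3}
store['v'] = 1 → {'m': 7, 'p': 1, 'g': 6, 'i': 3, 'v': 1}
store['c'] = store['v']+5 = 6 → {'m': 7, 'p': 1, 'g': 6, 'i': 3, 'v': 1, 'c': 6}
store['c'] = 6+4 = 10 → {'m': 7, 'p': 1, 'g': 6, 'i': 3, 'v': 1, 'c': 10}
store['g'] = 6+2 = 8 → {'m': 7, 'p': 1, 'g': 8, 'i': 3, 'v': 1, 'c': 10}
store['a'] = 3 → {'m': 7, 'p': 1, 'g': 8, 'i': 3, 'v': 1, 'c': 10, 'a': 3}
store['f'] = 5 → {'m': 7, 'p': 1, 'g': 8, 'i': 3, 'v': 1, 'c': 10, 'a': 3, 'f': 5}
del 'a' → {'m': 7, 'p': 1, 'g': 8, 'i': 3, 'v': 1, 'c': 10, 'f': 5}
store['p']-store['f'] = 1-5 = -4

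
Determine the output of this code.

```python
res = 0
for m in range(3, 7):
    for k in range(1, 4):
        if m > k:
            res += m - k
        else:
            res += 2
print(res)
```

m=3,k=1: 3>1, res = 0+2 = 2
m=3,k=2: 3>2, res = 2+1 = 3
m=3,k=3: not 3>3, res = 3+2 = 5
m=4,k=1: 4>1, res = 5+3 = 8
m=4,k=2: 4>2, res = 8+2 = 10
m=4,k=3: 4>3, res = 10+1 = 11
m=5,k=1: 5>1, res = 11+4 = 15
m=5,k=2: 5>2, res = 15+3 = 18
m=5,k=3: 5>3, res = 18+2 = 20
m=6,k=1: 6>1, res = 20+5 = 25
m=6,k=2: 6>2, res = 25+4 = 29
m=6,k=3: 6>3, res = 29+3 = 32

32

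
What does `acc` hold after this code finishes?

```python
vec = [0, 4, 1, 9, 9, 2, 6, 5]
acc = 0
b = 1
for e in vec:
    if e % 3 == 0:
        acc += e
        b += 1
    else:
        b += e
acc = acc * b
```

e=0: %3==0, acc = 0+0 = 0; b=2
e=4: not %3==0; b=6
e=1: not %3==0; b=7
e=9: %3==0, acc = 0+9 = 9; b=8
e=9: %3==0, acc = 9+9 = 18; b=9
e=2: not %3==0; b=11
e=6: %3==0, acc = 18+6 = 24; b=12
e=5: not %3==0; b=17
acc*b = 24*17 = 408

408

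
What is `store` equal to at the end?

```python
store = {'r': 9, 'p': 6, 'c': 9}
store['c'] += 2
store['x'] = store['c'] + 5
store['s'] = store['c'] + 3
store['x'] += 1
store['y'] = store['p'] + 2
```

{'r': 9, 'p': 6, 'c': 11, 'x': 17, 's': 14, 'y': 8}

store['c'] = 9+2 = 11 → {'r': 9, 'p': 6, 'c': 11}
store['x'] = store['c']+5 = 16 → {'r': 9, 'p': 6, 'c': 11, 'x': 16}
store['s'] = store['c']+3 = 14 → {'r': 9, 'p': 6, 'c': 11, 'x': 16, 's': 14}
store['x'] = 16+1 = 17 → {'r': 9, 'p': 6, 'c': 11, 'x': 17, 's': 14}
store['y'] = store['p']+2 = 8 → {'r': 9, 'p': 6, 'c': 11, 'x': 17, 's': 14, 'y': 8}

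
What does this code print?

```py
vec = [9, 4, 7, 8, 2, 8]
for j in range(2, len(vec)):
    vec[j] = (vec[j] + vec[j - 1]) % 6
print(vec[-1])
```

5

j=2: vec[2] = (7+4)%6 = 5 → [9, 4, 5, 8, 2, 8]
j=3: vec[3] = (8+5)%6 = 1 → [9, 4, 5, 1, 2, 8]
j=4: vec[4] = (2+1)%6 = 3 → [9, 4, 5, 1, 3, 8]
j=5: vec[5] = (8+3)%6 = 5 → [9, 4, 5, 1, 3, 5]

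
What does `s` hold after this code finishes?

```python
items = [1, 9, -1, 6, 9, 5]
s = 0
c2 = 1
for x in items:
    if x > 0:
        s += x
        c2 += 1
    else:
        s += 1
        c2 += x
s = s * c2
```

155

x=1: >0, s = 0+1 = 1; c2=2
x=9: >0, s = 1+9 = 10; c2=3
x=-1: not >0, s = 10+1 = 11; c2=2
x=6: >0, s = 11+6 = 17; c2=3
x=9: >0, s = 17+9 = 26; c2=4
x=5: >0, s = 26+5 = 31; c2=5
s*c2 = 31*5 = 155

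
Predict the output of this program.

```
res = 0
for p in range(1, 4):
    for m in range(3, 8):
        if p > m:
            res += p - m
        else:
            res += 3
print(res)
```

p=1,m=3: not 1>3, res = 0+3 = 3
p=1,m=4: not 1>4, res = 3+3 = 6
p=1,m=5: not 1>5, res = 6+3 = 9
p=1,m=6: not 1>6, res = 9+3 = 12
p=1,m=7: not 1>7, res = 12+3 = 15
p=2,m=3: not 2>3, res = 15+3 = 18
p=2,m=4: not 2>4, res = 18+3 = 21
p=2,m=5: not 2>5, res = 21+3 = 24
p=2,m=6: not 2>6, res = 24+3 = 27
p=2,m=7: not 2>7, res = 27+3 = 30
p=3,m=3: not 3>3, res = 30+3 = 33
p=3,m=4: not 3>4, res = 33+3 = 36
p=3,m=5: not 3>5, res = 36+3 = 39
p=3,m=6: not 3>6, res = 39+3 = 42
p=3,m=7: not 3>7, res = 42+3 = 45

45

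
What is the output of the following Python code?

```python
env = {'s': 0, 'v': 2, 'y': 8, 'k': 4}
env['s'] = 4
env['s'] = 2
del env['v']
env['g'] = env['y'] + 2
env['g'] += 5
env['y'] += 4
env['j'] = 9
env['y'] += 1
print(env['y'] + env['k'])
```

17

env['s'] = 4 → {'s': 4, 'v': 2, 'y': 8, 'k': 4}
env['s'] = 2 → {'s': 2, 'v': 2, 'y': 8, 'k': 4}
del 'v' → {'s': 2, 'y': 8, 'k': 4}
env['g'] = env['y']+2 = 10 → {'s': 2, 'y': 8, 'k': 4, 'g': 10}
env['g'] = 10+5 = 15 → {'s': 2, 'y': 8, 'k': 4, 'g': 15}
env['y'] = 8+4 = 12 → {'s': 2, 'y': 12, 'k': 4, 'g': 15}
env['j'] = 9 → {'s': 2, 'y': 12, 'k': 4, 'g': 15, 'j': 9}
env['y'] = 12+1 = 13 → {'s': 2, 'y': 13, 'k': 4, 'g': 15, 'j': 9}
env['y']+env['k'] = 13+4 = 17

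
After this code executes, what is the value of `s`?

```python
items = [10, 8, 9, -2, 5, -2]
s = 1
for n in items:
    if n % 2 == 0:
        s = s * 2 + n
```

n=10: even, s = 1*2+10 = 12
n=8: even, s = 12*2+8 = 32
n=9: not even
n=-2: even, s = 32*2+(-2) = 62
n=5: not even
n=-2: even, s = 62*2+(-2) = 122

122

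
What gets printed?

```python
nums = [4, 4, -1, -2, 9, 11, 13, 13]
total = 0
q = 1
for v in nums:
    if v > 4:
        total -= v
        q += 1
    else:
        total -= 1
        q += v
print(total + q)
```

v=4: not >4, total = 0-1 = -1; q=5
v=4: not >4, total = (-1)-1 = -2; q=9
v=-1: not >4, total = (-2)-1 = -3; q=8
v=-2: not >4, total = (-3)-1 = -4; q=6
v=9: >4, total = (-4)-9 = -13; q=7
v=11: >4, total = (-13)-11 = -24; q=8
v=13: >4, total = (-24)-13 = -37; q=9
v=13: >4, total = (-37)-13 = -50; q=10
total+q = (-50)+10 = -40

-40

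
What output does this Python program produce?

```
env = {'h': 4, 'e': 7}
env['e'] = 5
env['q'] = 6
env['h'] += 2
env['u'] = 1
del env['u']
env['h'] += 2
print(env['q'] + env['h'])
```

env['e'] = 5 → {'h': 4, 'e': 5}
env['q'] = 6 → {'h': 4, 'e': 5, 'q': 6}
env['h'] = 4+2 = 6 → {'h': 6, 'e': 5, 'q': 6}
env['u'] = 1 → {'h': 6, 'e': 5, 'q': 6, 'u': 1}
del 'u' → {'h': 6, 'e': 5, 'q': 6}
env['h'] = 6+2 = 8 → {'h': 8, 'e': 5, 'q': 6}
env['q']+env['h'] = 6+8 = 14

14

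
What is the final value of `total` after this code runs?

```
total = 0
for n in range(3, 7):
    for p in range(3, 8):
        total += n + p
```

n=3,p=3: total = 0+6 = 6
n=3,p=4: total = 6+7 = 13
n=3,p=5: total = 13+8 = 21
n=3,p=6: total = 21+9 = 30
n=3,p=7: total = 30+10 = 40
n=4,p=3: total = 40+7 = 47
n=4,p=4: total = 47+8 = 55
n=4,p=5: total = 55+9 = 64
n=4,p=6: total = 64+10 = 74
n=4,p=7: total = 74+11 = 85
n=5,p=3: total = 85+8 = 93
n=5,p=4: total = 93+9 = 102
n=5,p=5: total = 102+10 = 112
n=5,p=6: total = 112+11 = 123
n=5,p=7: total = 123+12 = 135
n=6,p=3: total = 135+9 = 144
n=6,p=4: total = 144+10 = 154
n=6,p=5: total = 154+11 = 165
n=6,p=6: total = 165+12 = 177
n=6,p=7: total = 177+13 = 190

190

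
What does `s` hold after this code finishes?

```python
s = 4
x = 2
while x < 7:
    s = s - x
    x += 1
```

-16

x=2: s = 4-2 = 2
x=3: s = 2-3 = -1
x=4: s = (-1)-4 = -5
x=5: s = (-5)-5 = -10
x=6: s = (-10)-6 = -16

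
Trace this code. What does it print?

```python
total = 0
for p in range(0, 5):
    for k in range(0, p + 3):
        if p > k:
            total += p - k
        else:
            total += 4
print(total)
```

80

p=0,k=0: not 0>0, total = 0+4 = 4
p=0,k=1: not 0>1, total = 4+4 = 8
p=0,k=2: not 0>2, total = 8+4 = 12
p=1,k=0: 1>0, total = 12+1 = 13
p=1,k=1: not 1>1, total = 13+4 = 17
p=1,k=2: not 1>2, total = 17+4 = 21
p=1,k=3: not 1>3, total = 21+4 = 25
p=2,k=0: 2>0, total = 25+2 = 27
p=2,k=1: 2>1, total = 27+1 = 28
p=2,k=2: not 2>2, total = 28+4 = 32
p=2,k=3: not 2>3, total = 32+4 = 36
p=2,k=4: not 2>4, total = 36+4 = 40
p=3,k=0: 3>0, total = 40+3 = 43
p=3,k=1: 3>1, total = 43+2 = 45
p=3,k=2: 3>2, total = 45+1 = 46
p=3,k=3: not 3>3, total = 46+4 = 50
p=3,k=4: not 3>4, total = 50+4 = 54
p=3,k=5: not 3>5, total = 54+4 = 58
p=4,k=0: 4>0, total = 58+4 = 62
p=4,k=1: 4>1, total = 62+3 = 65
p=4,k=2: 4>2, total = 65+2 = 67
p=4,k=3: 4>3, total = 67+1 = 68
p=4,k=4: not 4>4, total = 68+4 = 72
p=4,k=5: not 4>5, total = 72+4 = 76
p=4,k=6: not 4>6, total = 76+4 = 80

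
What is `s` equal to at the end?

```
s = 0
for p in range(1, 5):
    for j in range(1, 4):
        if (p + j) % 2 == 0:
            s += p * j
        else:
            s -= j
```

16

p=1,j=1: even sum, s = 0+1 = 1
p=1,j=2: odd sum, s = 1-2 = -1
p=1,j=3: even sum, s = (-1)+3 = 2
p=2,j=1: odd sum, s = 2-1 = 1
p=2,j=2: even sum, s = 1+4 = 5
p=2,j=3: odd sum, s = 5-3 = 2
p=3,j=1: even sum, s = 2+3 = 5
p=3,j=2: odd sum, s = 5-2 = 3
p=3,j=3: even sum, s = 3+9 = 12
p=4,j=1: odd sum, s = 12-1 = 11
p=4,j=2: even sum, s = 11+8 = 19
p=4,j=3: odd sum, s = 19-3 = 16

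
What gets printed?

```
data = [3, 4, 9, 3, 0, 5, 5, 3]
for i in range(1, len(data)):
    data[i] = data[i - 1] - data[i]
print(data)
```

[3, -1, -10, -13, -13, -18, -23, -26]

i=1: data[1] = 3-4 = -1 → [3, -1, 9, 3, 0, 5, 5, 3]
i=2: data[2] = (-1)-9 = -10 → [3, -1, -10, 3, 0, 5, 5, 3]
i=3: data[3] = (-10)-3 = -13 → [3, -1, -10, -13, 0, 5, 5, 3]
i=4: data[4] = (-13)-0 = -13 → [3, -1, -10, -13, -13, 5, 5, 3]
i=5: data[5] = (-13)-5 = -18 → [3, -1, -10, -13, -13, -18, 5, 3]
i=6: data[6] = (-18)-5 = -23 → [3, -1, -10, -13, -13, -18, -23, 3]
i=7: data[7] = (-23)-3 = -26 → [3, -1, -10, -13, -13, -18, -23, -26]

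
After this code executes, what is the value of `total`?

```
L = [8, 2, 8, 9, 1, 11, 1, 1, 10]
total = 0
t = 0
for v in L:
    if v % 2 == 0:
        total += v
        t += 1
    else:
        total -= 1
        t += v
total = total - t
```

v=8: even, total = 0+8 = 8; t=1
v=2: even, total = 8+2 = 10; t=2
v=8: even, total = 10+8 = 18; t=3
v=9: not even, total = 18-1 = 17; t=12
v=1: not even, total = 17-1 = 16; t=13
v=11: not even, total = 16-1 = 15; t=24
v=1: not even, total = 15-1 = 14; t=25
v=1: not even, total = 14-1 = 13; t=26
v=10: even, total = 13+10 = 23; t=27
total-t = 23-27 = -4

-4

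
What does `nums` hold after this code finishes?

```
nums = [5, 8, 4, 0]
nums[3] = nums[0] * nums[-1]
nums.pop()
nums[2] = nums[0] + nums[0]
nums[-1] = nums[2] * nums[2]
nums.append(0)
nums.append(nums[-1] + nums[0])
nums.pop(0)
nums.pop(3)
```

nums[3] = nums[0]*nums[-1] = 5*0 = 0 → [5, 8, 4, 0]
pop() removes 0 → [5, 8, 4]
nums[2] = nums[0]+nums[0] = 5+5 = 10 → [5, 8, 10]
nums[-1] = nums[2]*nums[2] = 10*10 = 100 → [5, 8, 100]
append 0 → [5, 8, 100, 0]
append nums[-1]+nums[0] = 0+5 = 5 → [5, 8, 100, 0, 5]
pop(0) removes 5 → [8, 100, 0, 5]
pop(3) removes 5 → [8, 100, 0]

[8, 100, 0]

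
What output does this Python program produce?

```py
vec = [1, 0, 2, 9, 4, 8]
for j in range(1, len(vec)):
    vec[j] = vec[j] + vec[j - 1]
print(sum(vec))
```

57

j=1: vec[1] = 0+1 = 1 → [1, 1, 2, 9, 4, 8]
j=2: vec[2] = 2+1 = 3 → [1, 1, 3, 9, 4, 8]
j=3: vec[3] = 9+3 = 12 → [1, 1, 3, 12, 4, 8]
j=4: vec[4] = 4+12 = 16 → [1, 1, 3, 12, 16, 8]
j=5: vec[5] = 8+16 = 24 → [1, 1, 3, 12, 16, 24]
sum = 57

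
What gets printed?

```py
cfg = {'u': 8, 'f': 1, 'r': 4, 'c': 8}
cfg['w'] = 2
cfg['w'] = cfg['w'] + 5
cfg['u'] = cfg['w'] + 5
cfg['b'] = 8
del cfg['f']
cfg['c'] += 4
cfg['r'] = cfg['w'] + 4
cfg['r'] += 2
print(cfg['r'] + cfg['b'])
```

21

cfg['w'] = 2 → {'u': 8, 'f': 1, 'r': 4, 'c': 8, 'w': 2}
cfg['w'] = cfg['w']+5 = 7 → {'u': 8, 'f': 1, 'r': 4, 'c': 8, 'w': 7}
cfg['u'] = cfg['w']+5 = 12 → {'u': 12, 'f': 1, 'r': 4, 'c': 8, 'w': 7}
cfg['b'] = 8 → {'u': 12, 'f': 1, 'r': 4, 'c': 8, 'w': 7, 'b': 8}
del 'f' → {'u': 12, 'r': 4, 'c': 8, 'w': 7, 'b': 8}
cfg['c'] = 8+4 = 12 → {'u': 12, 'r': 4, 'c': 12, 'w': 7, 'b': 8}
cfg['r'] = cfg['w']+4 = 11 → {'u': 12, 'r': 11, 'c': 12, 'w': 7, 'b': 8}
cfg['r'] = 11+2 = 13 → {'u': 12, 'r': 13, 'c': 12, 'w': 7, 'b': 8}
cfg['r']+cfg['b'] = 13+8 = 21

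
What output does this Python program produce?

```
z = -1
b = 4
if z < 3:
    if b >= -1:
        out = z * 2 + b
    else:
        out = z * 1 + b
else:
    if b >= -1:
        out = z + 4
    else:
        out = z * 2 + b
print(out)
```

z=-1, b=4
z < 3 is True; b >= -1 is True
→ out = z * 2 + b = 2

2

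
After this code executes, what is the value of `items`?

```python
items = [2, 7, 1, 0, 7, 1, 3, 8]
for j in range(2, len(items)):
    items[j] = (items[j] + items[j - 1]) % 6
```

j=2: items[2] = (1+7)%6 = 2 → [2, 7, 2, 0, 7, 1, 3, 8]
j=3: items[3] = (0+2)%6 = 2 → [2, 7, 2, 2, 7, 1, 3, 8]
j=4: items[4] = (7+2)%6 = 3 → [2, 7, 2, 2, 3, 1, 3, 8]
j=5: items[5] = (1+3)%6 = 4 → [2, 7, 2, 2, 3, 4, 3, 8]
j=6: items[6] = (3+4)%6 = 1 → [2, 7, 2, 2, 3, 4, 1, 8]
j=7: items[7] = (8+1)%6 = 3 → [2, 7, 2, 2, 3, 4, 1, 3]

[2, 7, 2, 2, 3, 4, 1, 3]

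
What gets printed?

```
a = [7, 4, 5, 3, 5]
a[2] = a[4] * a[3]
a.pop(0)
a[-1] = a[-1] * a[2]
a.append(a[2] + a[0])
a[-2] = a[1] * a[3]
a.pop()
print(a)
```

[4, 15, 3, 225]

a[2] = a[4]*a[3] = 5*3 = 15 → [7, 4, 15, 3, 5]
pop(0) removes 7 → [4, 15, 3, 5]
a[-1] = a[-1]*a[2] = 5*3 = 15 → [4, 15, 3, 15]
append a[2]+a[0] = 3+4 = 7 → [4, 15, 3, 15, 7]
a[-2] = a[1]*a[3] = 15*15 = 225 → [4, 15, 3, 225, 7]
pop() removes 7 → [4, 15, 3, 225]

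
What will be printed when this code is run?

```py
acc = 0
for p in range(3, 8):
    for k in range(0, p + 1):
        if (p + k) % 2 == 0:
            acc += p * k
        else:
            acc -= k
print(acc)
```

p=3,k=0: odd sum, acc = 0-0 = 0
p=3,k=1: even sum, acc = 0+3 = 3
p=3,k=2: odd sum, acc = 3-2 = 1
p=3,k=3: even sum, acc = 1+9 = 10
p=4,k=0: even sum, acc = 10+0 = 10
p=4,k=1: odd sum, acc = 10-1 = 9
p=4,k=2: even sum, acc = 9+8 = 17
p=4,k=3: odd sum, acc = 17-3 = 14
p=4,k=4: even sum, acc = 14+16 = 30
p=5,k=0: odd sum, acc = 30-0 = 30
p=5,k=1: even sum, acc = 30+5 = 35
p=5,k=2: odd sum, acc = 35-2 = 33
p=5,k=3: even sum, acc = 33+15 = 48
p=5,k=4: odd sum, acc = 48-4 = 44
p=5,k=5: even sum, acc = 44+25 = 69
p=6,k=0: even sum, acc = 69+0 = 69
p=6,k=1: odd sum, acc = 69-1 = 68
p=6,k=2: even sum, acc = 68+12 = 80
p=6,k=3: odd sum, acc = 80-3 = 77
p=6,k=4: even sum, acc = 77+24 = 101
p=6,k=5: odd sum, acc = 101-5 = 96
p=6,k=6: even sum, acc = 96+36 = 132
p=7,k=0: odd sum, acc = 132-0 = 132
p=7,k=1: even sum, acc = 132+7 = 139
p=7,k=2: odd sum, acc = 139-2 = 137
p=7,k=3: even sum, acc = 137+21 = 158
p=7,k=4: odd sum, acc = 158-4 = 154
p=7,k=5: even sum, acc = 154+35 = 189
p=7,k=6: odd sum, acc = 189-6 = 183
p=7,k=7: even sum, acc = 183+49 = 232

232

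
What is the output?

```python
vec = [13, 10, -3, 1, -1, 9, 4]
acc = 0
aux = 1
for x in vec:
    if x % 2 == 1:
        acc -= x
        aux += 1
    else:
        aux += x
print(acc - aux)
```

-39

x=13: odd, acc = 0-13 = -13; aux=2
x=10: not odd; aux=12
x=-3: odd, acc = (-13)-(-3) = -10; aux=13
x=1: odd, acc = (-10)-1 = -11; aux=14
x=-1: odd, acc = (-11)-(-1) = -10; aux=15
x=9: odd, acc = (-10)-9 = -19; aux=16
x=4: not odd; aux=20
acc-aux = (-19)-20 = -39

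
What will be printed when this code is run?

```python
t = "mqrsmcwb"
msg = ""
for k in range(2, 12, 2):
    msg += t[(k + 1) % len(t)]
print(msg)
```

k=2: add t[3]='s' → 's'
k=4: add t[5]='c' → 'sc'
k=6: add t[7]='b' → 'scb'
k=8: add t[1]='q' → 'scbq'
k=10: add t[3]='s' → 'scbqs'

scbqs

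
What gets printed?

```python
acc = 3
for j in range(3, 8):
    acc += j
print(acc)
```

28

j=3: acc = 3+3 = 6
j=4: acc = 6+4 = 10
j=5: acc = 10+5 = 15
j=6: acc = 15+6 = 21
j=7: acc = 21+7 = 28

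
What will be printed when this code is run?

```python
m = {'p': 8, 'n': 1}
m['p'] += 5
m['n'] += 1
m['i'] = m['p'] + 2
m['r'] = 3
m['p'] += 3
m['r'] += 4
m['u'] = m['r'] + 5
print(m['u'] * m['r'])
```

m['p'] = 8+5 = 13 → {'p': 13, 'n': 1}
m['n'] = 1+1 = 2 → {'p': 13, 'n': 2}
m['i'] = m['p']+2 = 15 → {'p': 13, 'n': 2, 'i': 15}
m['r'] = 3 → {'p': 13, 'n': 2, 'i': 15, 'r': 3}
m['p'] = 13+3 = 16 → {'p': 16, 'n': 2, 'i': 15, 'r': 3}
m['r'] = 3+4 = 7 → {'p': 16, 'n': 2, 'i': 15, 'r': 7}
m['u'] = m['r']+5 = 12 → {'p': 16, 'n': 2, 'i': 15, 'r': 7, 'u': 12}
m['u']*m['r'] = 12*7 = 84

84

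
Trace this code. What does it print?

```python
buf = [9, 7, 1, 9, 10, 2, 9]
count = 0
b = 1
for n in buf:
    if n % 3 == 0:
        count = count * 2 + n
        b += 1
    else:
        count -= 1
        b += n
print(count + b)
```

n=9: %3==0, count = 0*2+9 = 9; b=2
n=7: not %3==0, count = 9-1 = 8; b=9
n=1: not %3==0, count = 8-1 = 7; b=10
n=9: %3==0, count = 7*2+9 = 23; b=11
n=10: not %3==0, count = 23-1 = 22; b=21
n=2: not %3==0, count = 22-1 = 21; b=23
n=9: %3==0, count = 21*2+9 = 51; b=24
count+b = 51+24 = 75

75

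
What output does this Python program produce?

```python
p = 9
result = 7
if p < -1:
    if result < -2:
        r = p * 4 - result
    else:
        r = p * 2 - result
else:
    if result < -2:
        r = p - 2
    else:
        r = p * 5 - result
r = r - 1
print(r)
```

p=9, result=7
p < -1 is False; result < -2 is False
→ r = p * 5 - result = 38
r = 38-1 = 37

37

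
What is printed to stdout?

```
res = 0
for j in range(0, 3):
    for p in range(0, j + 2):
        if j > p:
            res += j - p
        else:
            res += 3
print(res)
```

22

j=0,p=0: not 0>0, res = 0+3 = 3
j=0,p=1: not 0>1, res = 3+3 = 6
j=1,p=0: 1>0, res = 6+1 = 7
j=1,p=1: not 1>1, res = 7+3 = 10
j=1,p=2: not 1>2, res = 10+3 = 13
j=2,p=0: 2>0, res = 13+2 = 15
j=2,p=1: 2>1, res = 15+1 = 16
j=2,p=2: not 2>2, res = 16+3 = 19
j=2,p=3: not 2>3, res = 19+3 = 22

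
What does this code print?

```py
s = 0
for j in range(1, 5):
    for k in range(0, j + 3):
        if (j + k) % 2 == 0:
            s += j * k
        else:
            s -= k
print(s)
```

70

j=1,k=0: odd sum, s = 0-0 = 0
j=1,k=1: even sum, s = 0+1 = 1
j=1,k=2: odd sum, s = 1-2 = -1
j=1,k=3: even sum, s = (-1)+3 = 2
j=2,k=0: even sum, s = 2+0 = 2
j=2,k=1: odd sum, s = 2-1 = 1
j=2,k=2: even sum, s = 1+4 = 5
j=2,k=3: odd sum, s = 5-3 = 2
j=2,k=4: even sum, s = 2+8 = 10
j=3,k=0: odd sum, s = 10-0 = 10
j=3,k=1: even sum, s = 10+3 = 13
j=3,k=2: odd sum, s = 13-2 = 11
j=3,k=3: even sum, s = 11+9 = 20
j=3,k=4: odd sum, s = 20-4 = 16
j=3,k=5: even sum, s = 16+15 = 31
j=4,k=0: even sum, s = 31+0 = 31
j=4,k=1: odd sum, s = 31-1 = 30
j=4,k=2: even sum, s = 30+8 = 38
j=4,k=3: odd sum, s = 38-3 = 35
j=4,k=4: even sum, s = 35+16 = 51
j=4,k=5: odd sum, s = 51-5 = 46
j=4,k=6: even sum, s = 46+24 = 70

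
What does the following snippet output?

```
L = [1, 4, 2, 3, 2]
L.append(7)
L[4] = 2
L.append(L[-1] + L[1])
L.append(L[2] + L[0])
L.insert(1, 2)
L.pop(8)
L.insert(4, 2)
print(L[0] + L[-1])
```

12

append 7 → [1, 4, 2, 3, 2, 7]
L[4] = 2 → [1, 4, 2, 3, 2, 7]
append L[-1]+L[1] = 7+4 = 11 → [1, 4, 2, 3, 2, 7, 11]
append L[2]+L[0] = 2+1 = 3 → [1, 4, 2, 3, 2, 7, 11, 3]
insert 2 at 1 → [1, 2, 4, 2, 3, 2, 7, 11, 3]
pop(8) removes 3 → [1, 2, 4, 2, 3, 2, 7, 11]
insert 2 at 4 → [1, 2, 4, 2, 2, 3, 2, 7, 11]
L[0]+L[-1] = 1+11 = 12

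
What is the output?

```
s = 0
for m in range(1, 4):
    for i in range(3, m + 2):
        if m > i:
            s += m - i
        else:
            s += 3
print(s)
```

9

m=2,i=3: not 2>3, s = 0+3 = 3
m=3,i=3: not 3>3, s = 3+3 = 6
m=3,i=4: not 3>4, s = 6+3 = 9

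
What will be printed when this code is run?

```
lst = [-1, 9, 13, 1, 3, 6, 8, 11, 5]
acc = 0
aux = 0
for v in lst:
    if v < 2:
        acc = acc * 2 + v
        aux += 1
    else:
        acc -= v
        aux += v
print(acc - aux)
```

-135

v=-1: <2, acc = 0*2+(-1) = -1; aux=1
v=9: not <2, acc = (-1)-9 = -10; aux=10
v=13: not <2, acc = (-10)-13 = -23; aux=23
v=1: <2, acc = (-23)*2+1 = -45; aux=24
v=3: not <2, acc = (-45)-3 = -48; aux=27
v=6: not <2, acc = (-48)-6 = -54; aux=33
v=8: not <2, acc = (-54)-8 = -62; aux=41
v=11: not <2, acc = (-62)-11 = -73; aux=52
v=5: not <2, acc = (-73)-5 = -78; aux=57
acc-aux = (-78)-57 = -135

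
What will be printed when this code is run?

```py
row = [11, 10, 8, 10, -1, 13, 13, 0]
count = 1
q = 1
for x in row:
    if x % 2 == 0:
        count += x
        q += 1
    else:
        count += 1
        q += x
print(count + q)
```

74

x=11: not even, count = 1+1 = 2; q=12
x=10: even, count = 2+10 = 12; q=13
x=8: even, count = 12+8 = 20; q=14
x=10: even, count = 20+10 = 30; q=15
x=-1: not even, count = 30+1 = 31; q=14
x=13: not even, count = 31+1 = 32; q=27
x=13: not even, count = 32+1 = 33; q=40
x=0: even, count = 33+0 = 33; q=41
count+q = 33+41 = 74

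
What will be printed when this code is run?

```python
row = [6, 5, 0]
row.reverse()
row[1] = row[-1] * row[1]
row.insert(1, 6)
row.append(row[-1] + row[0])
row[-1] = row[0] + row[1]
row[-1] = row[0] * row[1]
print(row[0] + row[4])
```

0

reverse → [0, 5, 6]
row[1] = row[-1]*row[1] = 6*5 = 30 → [0, 30, 6]
insert 6 at 1 → [0, 6, 30, 6]
append row[-1]+row[0] = 6+0 = 6 → [0, 6, 30, 6, 6]
row[-1] = row[0]+row[1] = 0+6 = 6 → [0, 6, 30, 6, 6]
row[-1] = row[0]*row[1] = 0*6 = 0 → [0, 6, 30, 6, 0]
row[0]+row[4] = 0+0 = 0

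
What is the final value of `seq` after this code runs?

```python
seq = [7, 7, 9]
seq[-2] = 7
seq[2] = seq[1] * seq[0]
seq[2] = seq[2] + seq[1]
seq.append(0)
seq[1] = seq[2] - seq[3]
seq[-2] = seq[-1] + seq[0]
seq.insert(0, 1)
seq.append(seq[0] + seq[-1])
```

[1, 7, 56, 7, 0, 1]

seq[-2] = 7 → [7, 7, 9]
seq[2] = seq[1]*seq[0] = 7*7 = 49 → [7, 7, 49]
seq[2] = seq[2]+seq[1] = 49+7 = 56 → [7, 7, 56]
append 0 → [7, 7, 56, 0]
seq[1] = seq[2]-seq[3] = 56-0 = 56 → [7, 56, 56, 0]
seq[-2] = seq[-1]+seq[0] = 0+7 = 7 → [7, 56, 7, 0]
insert 1 at 0 → [1, 7, 56, 7, 0]
append seq[0]+seq[-1] = 1+0 = 1 → [1, 7, 56, 7, 0, 1]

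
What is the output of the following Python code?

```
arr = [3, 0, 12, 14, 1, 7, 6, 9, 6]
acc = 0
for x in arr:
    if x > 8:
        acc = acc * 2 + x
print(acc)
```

x=3: not >8
x=0: not >8
x=12: >8, acc = 0*2+12 = 12
x=14: >8, acc = 12*2+14 = 38
x=1: not >8
x=7: not >8
x=6: not >8
x=9: >8, acc = 38*2+9 = 85
x=6: not >8

85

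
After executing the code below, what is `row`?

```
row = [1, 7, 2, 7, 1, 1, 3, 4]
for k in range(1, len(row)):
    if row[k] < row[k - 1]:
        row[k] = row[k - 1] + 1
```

k=1: 7>=1, unchanged → [1, 7, 2, 7, 1, 1, 3, 4]
k=2: 2<7, row[2] = 7+1 = 8 → [1, 7, 8, 7, 1, 1, 3, 4]
k=3: 7<8, row[3] = 8+1 = 9 → [1, 7, 8, 9, 1, 1, 3, 4]
k=4: 1<9, row[4] = 9+1 = 10 → [1, 7, 8, 9, 10, 1, 3, 4]
k=5: 1<10, row[5] = 10+1 = 11 → [1, 7, 8, 9, 10, 11, 3, 4]
k=6: 3<11, row[6] = 11+1 = 12 → [1, 7, 8, 9, 10, 11, 12, 4]
k=7: 4<12, row[7] = 12+1 = 13 → [1, 7, 8, 9, 10, 11, 12, 13]

[1, 7, 8, 9, 10, 11, 12, 13]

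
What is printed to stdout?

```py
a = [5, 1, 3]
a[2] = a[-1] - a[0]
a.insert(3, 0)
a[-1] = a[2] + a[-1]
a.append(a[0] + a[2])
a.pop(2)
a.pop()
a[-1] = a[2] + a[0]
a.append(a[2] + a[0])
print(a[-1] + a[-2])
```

11

a[2] = a[-1]-a[0] = 3-5 = -2 → [5, 1, -2]
insert 0 at 3 → [5, 1, -2, 0]
a[-1] = a[2]+a[-1] = (-2)+0 = -2 → [5, 1, -2, -2]
append a[0]+a[2] = 5+(-2) = 3 → [5, 1, -2, -2, 3]
pop(2) removes -2 → [5, 1, -2, 3]
pop() removes 3 → [5, 1, -2]
a[-1] = a[2]+a[0] = (-2)+5 = 3 → [5, 1, 3]
append a[2]+a[0] = 3+5 = 8 → [5, 1, 3, 8]
a[-1]+a[-2] = 8+3 = 11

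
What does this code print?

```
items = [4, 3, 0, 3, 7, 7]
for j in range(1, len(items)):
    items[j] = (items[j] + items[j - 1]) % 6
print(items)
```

j=1: items[1] = (3+4)%6 = 1 → [4, 1, 0, 3, 7, 7]
j=2: items[2] = (0+1)%6 = 1 → [4, 1, 1, 3, 7, 7]
j=3: items[3] = (3+1)%6 = 4 → [4, 1, 1, 4, 7, 7]
j=4: items[4] = (7+4)%6 = 5 → [4, 1, 1, 4, 5, 7]
j=5: items[5] = (7+5)%6 = 0 → [4, 1, 1, 4, 5, 0]

[4, 1, 1, 4, 5, 0]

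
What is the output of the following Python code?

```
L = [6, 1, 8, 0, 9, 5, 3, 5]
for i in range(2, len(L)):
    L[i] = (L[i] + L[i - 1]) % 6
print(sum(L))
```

21

i=2: L[2] = (8+1)%6 = 3 → [6, 1, 3, 0, 9, 5, 3, 5]
i=3: L[3] = (0+3)%6 = 3 → [6, 1, 3, 3, 9, 5, 3, 5]
i=4: L[4] = (9+3)%6 = 0 → [6, 1, 3, 3, 0, 5, 3, 5]
i=5: L[5] = (5+0)%6 = 5 → [6, 1, 3, 3, 0, 5, 3, 5]
i=6: L[6] = (3+5)%6 = 2 → [6, 1, 3, 3, 0, 5, 2, 5]
i=7: L[7] = (5+2)%6 = 1 → [6, 1, 3, 3, 0, 5, 2, 1]
sum = 21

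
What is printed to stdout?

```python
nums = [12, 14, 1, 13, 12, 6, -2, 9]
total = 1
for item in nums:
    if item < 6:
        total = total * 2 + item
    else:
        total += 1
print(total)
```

19

item=12: not <6, total = 1+1 = 2
item=14: not <6, total = 2+1 = 3
item=1: <6, total = 3*2+1 = 7
item=13: not <6, total = 7+1 = 8
item=12: not <6, total = 8+1 = 9
item=6: not <6, total = 9+1 = 10
item=-2: <6, total = 10*2+(-2) = 18
item=9: not <6, total = 18+1 = 19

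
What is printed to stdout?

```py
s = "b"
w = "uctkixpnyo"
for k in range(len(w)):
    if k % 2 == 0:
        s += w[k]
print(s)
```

butipy

k=0: add 'u' → 'bu'
k=1: skip
k=2: add 't' → 'but'
k=3: skip
k=4: add 'i' → 'buti'
k=5: skip
k=6: add 'p' → 'butip'
k=7: skip
k=8: add 'y' → 'butipy'
k=9: skip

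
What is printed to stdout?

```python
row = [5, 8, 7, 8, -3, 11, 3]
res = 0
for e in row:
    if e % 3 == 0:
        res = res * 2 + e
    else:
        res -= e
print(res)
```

e=5: not %3==0, res = 0-5 = -5
e=8: not %3==0, res = (-5)-8 = -13
e=7: not %3==0, res = (-13)-7 = -20
e=8: not %3==0, res = (-20)-8 = -28
e=-3: %3==0, res = (-28)*2+(-3) = -59
e=11: not %3==0, res = (-59)-11 = -70
e=3: %3==0, res = (-70)*2+3 = -137

-137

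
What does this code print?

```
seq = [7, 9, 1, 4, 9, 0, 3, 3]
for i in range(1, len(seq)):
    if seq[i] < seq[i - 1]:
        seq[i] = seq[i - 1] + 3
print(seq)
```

[7, 9, 12, 15, 18, 21, 24, 27]

i=1: 9>=7, unchanged → [7, 9, 1, 4, 9, 0, 3, 3]
i=2: 1<9, seq[2] = 9+3 = 12 → [7, 9, 12, 4, 9, 0, 3, 3]
i=3: 4<12, seq[3] = 12+3 = 15 → [7, 9, 12, 15, 9, 0, 3, 3]
i=4: 9<15, seq[4] = 15+3 = 18 → [7, 9, 12, 15, 18, 0, 3, 3]
i=5: 0<18, seq[5] = 18+3 = 21 → [7, 9, 12, 15, 18, 21, 3, 3]
i=6: 3<21, seq[6] = 21+3 = 24 → [7, 9, 12, 15, 18, 21, 24, 3]
i=7: 3<24, seq[7] = 24+3 = 27 → [7, 9, 12, 15, 18, 21, 24, 27]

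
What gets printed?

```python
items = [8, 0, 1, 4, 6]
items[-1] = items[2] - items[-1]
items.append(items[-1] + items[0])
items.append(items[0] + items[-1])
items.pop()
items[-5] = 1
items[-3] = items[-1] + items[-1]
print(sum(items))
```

14

items[-1] = items[2]-items[-1] = 1-6 = -5 → [8, 0, 1, 4, -5]
append items[-1]+items[0] = (-5)+8 = 3 → [8, 0, 1, 4, -5, 3]
append items[0]+items[-1] = 8+3 = 11 → [8, 0, 1, 4, -5, 3, 11]
pop() removes 11 → [8, 0, 1, 4, -5, 3]
items[-5] = 1 → [8, 1, 1, 4, -5, 3]
items[-3] = items[-1]+items[-1] = 3+3 = 6 → [8, 1, 1, 6, -5, 3]
sum = 14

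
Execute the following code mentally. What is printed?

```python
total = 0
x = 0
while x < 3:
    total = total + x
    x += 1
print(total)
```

3

x=0: total = 0+0 = 0
x=1: total = 0+1 = 1
x=2: total = 1+2 = 3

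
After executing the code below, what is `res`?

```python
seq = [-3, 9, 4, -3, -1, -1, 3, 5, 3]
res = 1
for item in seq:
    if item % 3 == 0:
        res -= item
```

item=-3: %3==0, res = 1-(-3) = 4
item=9: %3==0, res = 4-9 = -5
item=4: not %3==0
item=-3: %3==0, res = (-5)-(-3) = -2
item=-1: not %3==0
item=-1: not %3==0
item=3: %3==0, res = (-2)-3 = -5
item=5: not %3==0
item=3: %3==0, res = (-5)-3 = -8

-8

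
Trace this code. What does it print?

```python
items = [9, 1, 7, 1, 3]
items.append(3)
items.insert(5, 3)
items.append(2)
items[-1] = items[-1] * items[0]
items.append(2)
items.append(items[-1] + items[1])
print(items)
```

append 3 → [9, 1, 7, 1, 3, 3]
insert 3 at 5 → [9, 1, 7, 1, 3, 3, 3]
append 2 → [9, 1, 7, 1, 3, 3, 3, 2]
items[-1] = items[-1]*items[0] = 2*9 = 18 → [9, 1, 7, 1, 3, 3, 3, 18]
append 2 → [9, 1, 7, 1, 3, 3, 3, 18, 2]
append items[-1]+items[1] = 2+1 = 3 → [9, 1, 7, 1, 3, 3, 3, 18, 2, 3]

[9, 1, 7, 1, 3, 3, 3, 18, 2, 3]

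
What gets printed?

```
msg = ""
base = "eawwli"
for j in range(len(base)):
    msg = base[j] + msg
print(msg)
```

ilwwae

j=0: prepend 'e' → 'e'
j=1: prepend 'a' → 'ae'
j=2: prepend 'w' → 'wae'
j=3: prepend 'w' → 'wwae'
j=4: prepend 'l' → 'lwwae'
j=5: prepend 'i' → 'ilwwae'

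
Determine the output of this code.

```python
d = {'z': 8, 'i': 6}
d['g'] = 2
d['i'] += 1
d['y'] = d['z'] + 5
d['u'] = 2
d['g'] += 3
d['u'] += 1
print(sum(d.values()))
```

d['g'] = 2 → {'z': 8, 'i': 6, 'g': 2}
d['i'] = 6+1 = 7 → {'z': 8, 'i': 7, 'g': 2}
d['y'] = d['z']+5 = 13 → {'z': 8, 'i': 7, 'g': 2, 'y': 13}
d['u'] = 2 → {'z': 8, 'i': 7, 'g': 2, 'y': 13, 'u': 2}
d['g'] = 2+3 = 5 → {'z': 8, 'i': 7, 'g': 5, 'y': 13, 'u': 2}
d['u'] = 2+1 = 3 → {'z': 8, 'i': 7, 'g': 5, 'y': 13, 'u': 3}
sum of values = 36

36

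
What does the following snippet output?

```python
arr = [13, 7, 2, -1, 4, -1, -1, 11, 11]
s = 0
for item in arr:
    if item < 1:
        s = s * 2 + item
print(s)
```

item=13: not <1
item=7: not <1
item=2: not <1
item=-1: <1, s = 0*2+(-1) = -1
item=4: not <1
item=-1: <1, s = (-1)*2+(-1) = -3
item=-1: <1, s = (-3)*2+(-1) = -7
item=11: not <1
item=11: not <1

-7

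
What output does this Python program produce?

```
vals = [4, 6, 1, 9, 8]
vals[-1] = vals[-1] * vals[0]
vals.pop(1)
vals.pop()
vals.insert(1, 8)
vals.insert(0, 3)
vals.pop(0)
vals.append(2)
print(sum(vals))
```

vals[-1] = vals[-1]*vals[0] = 8*4 = 32 → [4, 6, 1, 9, 32]
pop(1) removes 6 → [4, 1, 9, 32]
pop() removes 32 → [4, 1, 9]
insert 8 at 1 → [4, 8, 1, 9]
insert 3 at 0 → [3, 4, 8, 1, 9]
pop(0) removes 3 → [4, 8, 1, 9]
append 2 → [4, 8, 1, 9, 2]
sum = 24

24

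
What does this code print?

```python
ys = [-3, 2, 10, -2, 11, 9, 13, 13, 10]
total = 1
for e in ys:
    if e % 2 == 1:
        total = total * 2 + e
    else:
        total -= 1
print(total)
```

e=-3: odd, total = 1*2+(-3) = -1
e=2: not odd, total = (-1)-1 = -2
e=10: not odd, total = (-2)-1 = -3
e=-2: not odd, total = (-3)-1 = -4
e=11: odd, total = (-4)*2+11 = 3
e=9: odd, total = 3*2+9 = 15
e=13: odd, total = 15*2+13 = 43
e=13: odd, total = 43*2+13 = 99
e=10: not odd, total = 99-1 = 98

98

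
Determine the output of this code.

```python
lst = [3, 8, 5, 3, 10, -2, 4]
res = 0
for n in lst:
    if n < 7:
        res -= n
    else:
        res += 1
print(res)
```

n=3: <7, res = 0-3 = -3
n=8: not <7, res = (-3)+1 = -2
n=5: <7, res = (-2)-5 = -7
n=3: <7, res = (-7)-3 = -10
n=10: not <7, res = (-10)+1 = -9
n=-2: <7, res = (-9)-(-2) = -7
n=4: <7, res = (-7)-4 = -11

-11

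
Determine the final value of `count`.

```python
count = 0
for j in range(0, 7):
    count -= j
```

-21

j=0: count = 0-0 = 0
j=1: count = 0-1 = -1
j=2: count = (-1)-2 = -3
j=3: count = (-3)-3 = -6
j=4: count = (-6)-4 = -10
j=5: count = (-10)-5 = -15
j=6: count = (-15)-6 = -21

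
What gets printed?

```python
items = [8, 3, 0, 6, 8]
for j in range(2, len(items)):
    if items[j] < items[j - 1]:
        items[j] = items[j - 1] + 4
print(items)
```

[8, 3, 7, 11, 15]

j=2: 0<3, items[2] = 3+4 = 7 → [8, 3, 7, 6, 8]
j=3: 6<7, items[3] = 7+4 = 11 → [8, 3, 7, 11, 8]
j=4: 8<11, items[4] = 11+4 = 15 → [8, 3, 7, 11, 15]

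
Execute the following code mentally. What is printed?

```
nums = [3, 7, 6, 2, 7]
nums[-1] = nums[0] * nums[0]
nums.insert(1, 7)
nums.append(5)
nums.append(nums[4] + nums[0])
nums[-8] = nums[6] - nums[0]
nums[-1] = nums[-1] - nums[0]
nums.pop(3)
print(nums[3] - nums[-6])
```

-5

nums[-1] = nums[0]*nums[0] = 3*3 = 9 → [3, 7, 6, 2, 9]
insert 7 at 1 → [3, 7, 7, 6, 2, 9]
append 5 → [3, 7, 7, 6, 2, 9, 5]
append nums[4]+nums[0] = 2+3 = 5 → [3, 7, 7, 6, 2, 9, 5, 5]
nums[-8] = nums[6]-nums[0] = 5-3 = 2 → [2, 7, 7, 6, 2, 9, 5, 5]
nums[-1] = nums[-1]-nums[0] = 5-2 = 3 → [2, 7, 7, 6, 2, 9, 5, 3]
pop(3) removes 6 → [2, 7, 7, 2, 9, 5, 3]
nums[3]-nums[-6] = 2-7 = -5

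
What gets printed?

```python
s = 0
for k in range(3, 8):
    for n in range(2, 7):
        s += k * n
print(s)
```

500

k=3,n=2: s = 0+6 = 6
k=3,n=3: s = 6+9 = 15
k=3,n=4: s = 15+12 = 27
k=3,n=5: s = 27+15 = 42
k=3,n=6: s = 42+18 = 60
k=4,n=2: s = 60+8 = 68
k=4,n=3: s = 68+12 = 80
k=4,n=4: s = 80+16 = 96
k=4,n=5: s = 96+20 = 116
k=4,n=6: s = 116+24 = 140
k=5,n=2: s = 140+10 = 150
k=5,n=3: s = 150+15 = 165
k=5,n=4: s = 165+20 = 185
k=5,n=5: s = 185+25 = 210
k=5,n=6: s = 210+30 = 240
k=6,n=2: s = 240+12 = 252
k=6,n=3: s = 252+18 = 270
k=6,n=4: s = 270+24 = 294
k=6,n=5: s = 294+30 = 324
k=6,n=6: s = 324+36 = 360
k=7,n=2: s = 360+14 = 374
k=7,n=3: s = 374+21 = 395
k=7,n=4: s = 395+28 = 423
k=7,n=5: s = 423+35 = 458
k=7,n=6: s = 458+42 = 500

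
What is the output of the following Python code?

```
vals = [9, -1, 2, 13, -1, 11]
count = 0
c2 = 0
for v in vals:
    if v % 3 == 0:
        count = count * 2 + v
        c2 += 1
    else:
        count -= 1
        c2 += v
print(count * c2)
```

v=9: %3==0, count = 0*2+9 = 9; c2=1
v=-1: not %3==0, count = 9-1 = 8; c2=0
v=2: not %3==0, count = 8-1 = 7; c2=2
v=13: not %3==0, count = 7-1 = 6; c2=15
v=-1: not %3==0, count = 6-1 = 5; c2=14
v=11: not %3==0, count = 5-1 = 4; c2=25
count*c2 = 4*25 = 100

100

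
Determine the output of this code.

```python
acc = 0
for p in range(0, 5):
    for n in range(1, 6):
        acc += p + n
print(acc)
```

125

p=0,n=1: acc = 0+1 = 1
p=0,n=2: acc = 1+2 = 3
p=0,n=3: acc = 3+3 = 6
p=0,n=4: acc = 6+4 = 10
p=0,n=5: acc = 10+5 = 15
p=1,n=1: acc = 15+2 = 17
p=1,n=2: acc = 17+3 = 20
p=1,n=3: acc = 20+4 = 24
p=1,n=4: acc = 24+5 = 29
p=1,n=5: acc = 29+6 = 35
p=2,n=1: acc = 35+3 = 38
p=2,n=2: acc = 38+4 = 42
p=2,n=3: acc = 42+5 = 47
p=2,n=4: acc = 47+6 = 53
p=2,n=5: acc = 53+7 = 60
p=3,n=1: acc = 60+4 = 64
p=3,n=2: acc = 64+5 = 69
p=3,n=3: acc = 69+6 = 75
p=3,n=4: acc = 75+7 = 82
p=3,n=5: acc = 82+8 = 90
p=4,n=1: acc = 90+5 = 95
p=4,n=2: acc = 95+6 = 101
p=4,n=3: acc = 101+7 = 108
p=4,n=4: acc = 108+8 = 116
p=4,n=5: acc = 116+9 = 125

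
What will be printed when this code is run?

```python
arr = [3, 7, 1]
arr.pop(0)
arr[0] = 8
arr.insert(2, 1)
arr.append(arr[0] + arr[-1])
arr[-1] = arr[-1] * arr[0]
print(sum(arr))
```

82

pop(0) removes 3 → [7, 1]
arr[0] = 8 → [8, 1]
insert 1 at 2 → [8, 1, 1]
append arr[0]+arr[-1] = 8+1 = 9 → [8, 1, 1, 9]
arr[-1] = arr[-1]*arr[0] = 9*8 = 72 → [8, 1, 1, 72]
sum = 82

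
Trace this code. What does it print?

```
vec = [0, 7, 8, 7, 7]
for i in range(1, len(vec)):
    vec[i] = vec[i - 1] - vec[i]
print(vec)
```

i=1: vec[1] = 0-7 = -7 → [0, -7, 8, 7, 7]
i=2: vec[2] = (-7)-8 = -15 → [0, -7, -15, 7, 7]
i=3: vec[3] = (-15)-7 = -22 → [0, -7, -15, -22, 7]
i=4: vec[4] = (-22)-7 = -29 → [0, -7, -15, -22, -29]

[0, -7, -15, -22, -29]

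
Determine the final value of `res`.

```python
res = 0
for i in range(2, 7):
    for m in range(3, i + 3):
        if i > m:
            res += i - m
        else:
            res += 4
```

i=2,m=3: not 2>3, res = 0+4 = 4
i=2,m=4: not 2>4, res = 4+4 = 8
i=3,m=3: not 3>3, res = 8+4 = 12
i=3,m=4: not 3>4, res = 12+4 = 16
i=3,m=5: not 3>5, res = 16+4 = 20
i=4,m=3: 4>3, res = 20+1 = 21
i=4,m=4: not 4>4, res = 21+4 = 25
i=4,m=5: not 4>5, res = 25+4 = 29
i=4,m=6: not 4>6, res = 29+4 = 33
i=5,m=3: 5>3, res = 33+2 = 35
i=5,m=4: 5>4, res = 35+1 = 36
i=5,m=5: not 5>5, res = 36+4 = 40
i=5,m=6: not 5>6, res = 40+4 = 44
i=5,m=7: not 5>7, res = 44+4 = 48
i=6,m=3: 6>3, res = 48+3 = 51
i=6,m=4: 6>4, res = 51+2 = 53
i=6,m=5: 6>5, res = 53+1 = 54
i=6,m=6: not 6>6, res = 54+4 = 58
i=6,m=7: not 6>7, res = 58+4 = 62
i=6,m=8: not 6>8, res = 62+4 = 66

66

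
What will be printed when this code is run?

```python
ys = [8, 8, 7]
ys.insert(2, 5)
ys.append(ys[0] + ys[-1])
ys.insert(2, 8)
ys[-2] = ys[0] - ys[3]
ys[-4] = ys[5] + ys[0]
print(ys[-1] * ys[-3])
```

75

insert 5 at 2 → [8, 8, 5, 7]
append ys[0]+ys[-1] = 8+7 = 15 → [8, 8, 5, 7, 15]
insert 8 at 2 → [8, 8, 8, 5, 7, 15]
ys[-2] = ys[0]-ys[3] = 8-5 = 3 → [8, 8, 8, 5, 3, 15]
ys[-4] = ys[5]+ys[0] = 15+8 = 23 → [8, 8, 23, 5, 3, 15]
ys[-1]*ys[-3] = 15*5 = 75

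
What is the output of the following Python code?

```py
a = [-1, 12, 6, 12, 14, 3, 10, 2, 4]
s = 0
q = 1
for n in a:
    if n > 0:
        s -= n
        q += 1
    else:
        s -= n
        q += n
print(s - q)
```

-70

n=-1: not >0, s = 0-(-1) = 1; q=0
n=12: >0, s = 1-12 = -11; q=1
n=6: >0, s = (-11)-6 = -17; q=2
n=12: >0, s = (-17)-12 = -29; q=3
n=14: >0, s = (-29)-14 = -43; q=4
n=3: >0, s = (-43)-3 = -46; q=5
n=10: >0, s = (-46)-10 = -56; q=6
n=2: >0, s = (-56)-2 = -58; q=7
n=4: >0, s = (-58)-4 = -62; q=8
s-q = (-62)-8 = -70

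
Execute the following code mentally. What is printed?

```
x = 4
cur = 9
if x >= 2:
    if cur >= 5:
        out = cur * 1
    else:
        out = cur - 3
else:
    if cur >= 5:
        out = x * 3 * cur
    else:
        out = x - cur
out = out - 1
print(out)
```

x=4, cur=9
x >= 2 is True; cur >= 5 is True
→ out = cur * 1 = 9
out = 9-1 = 8

8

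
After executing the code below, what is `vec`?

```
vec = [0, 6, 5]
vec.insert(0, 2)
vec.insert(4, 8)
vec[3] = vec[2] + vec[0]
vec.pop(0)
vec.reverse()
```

insert 2 at 0 → [2, 0, 6, 5]
insert 8 at 4 → [2, 0, 6, 5, 8]
vec[3] = vec[2]+vec[0] = 6+2 = 8 → [2, 0, 6, 8, 8]
pop(0) removes 2 → [0, 6, 8, 8]
reverse → [8, 8, 6, 0]

[8, 8, 6, 0]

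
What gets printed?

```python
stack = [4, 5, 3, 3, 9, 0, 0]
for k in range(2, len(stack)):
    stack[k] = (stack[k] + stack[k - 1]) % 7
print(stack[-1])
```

6

k=2: stack[2] = (3+5)%7 = 1 → [4, 5, 1, 3, 9, 0, 0]
k=3: stack[3] = (3+1)%7 = 4 → [4, 5, 1, 4, 9, 0, 0]
k=4: stack[4] = (9+4)%7 = 6 → [4, 5, 1, 4, 6, 0, 0]
k=5: stack[5] = (0+6)%7 = 6 → [4, 5, 1, 4, 6, 6, 0]
k=6: stack[6] = (0+6)%7 = 6 → [4, 5, 1, 4, 6, 6, 6]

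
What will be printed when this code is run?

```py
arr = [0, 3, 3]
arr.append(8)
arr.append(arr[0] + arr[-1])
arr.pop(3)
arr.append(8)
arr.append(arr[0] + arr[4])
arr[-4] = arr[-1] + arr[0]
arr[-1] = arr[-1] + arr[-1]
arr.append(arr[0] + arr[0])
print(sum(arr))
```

43

append 8 → [0, 3, 3, 8]
append arr[0]+arr[-1] = 0+8 = 8 → [0, 3, 3, 8, 8]
pop(3) removes 8 → [0, 3, 3, 8]
append 8 → [0, 3, 3, 8, 8]
append arr[0]+arr[4] = 0+8 = 8 → [0, 3, 3, 8, 8, 8]
arr[-4] = arr[-1]+arr[0] = 8+0 = 8 → [0, 3, 8, 8, 8, 8]
arr[-1] = arr[-1]+arr[-1] = 8+8 = 16 → [0, 3, 8, 8, 8, 16]
append arr[0]+arr[0] = 0+0 = 0 → [0, 3, 8, 8, 8, 16, 0]
sum = 43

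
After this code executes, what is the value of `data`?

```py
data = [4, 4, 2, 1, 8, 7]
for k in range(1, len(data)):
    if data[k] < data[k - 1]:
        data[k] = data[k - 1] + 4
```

k=1: 4>=4, unchanged → [4, 4, 2, 1, 8, 7]
k=2: 2<4, data[2] = 4+4 = 8 → [4, 4, 8, 1, 8, 7]
k=3: 1<8, data[3] = 8+4 = 12 → [4, 4, 8, 12, 8, 7]
k=4: 8<12, data[4] = 12+4 = 16 → [4, 4, 8, 12, 16, 7]
k=5: 7<16, data[5] = 16+4 = 20 → [4, 4, 8, 12, 16, 20]

[4, 4, 8, 12, 16, 20]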